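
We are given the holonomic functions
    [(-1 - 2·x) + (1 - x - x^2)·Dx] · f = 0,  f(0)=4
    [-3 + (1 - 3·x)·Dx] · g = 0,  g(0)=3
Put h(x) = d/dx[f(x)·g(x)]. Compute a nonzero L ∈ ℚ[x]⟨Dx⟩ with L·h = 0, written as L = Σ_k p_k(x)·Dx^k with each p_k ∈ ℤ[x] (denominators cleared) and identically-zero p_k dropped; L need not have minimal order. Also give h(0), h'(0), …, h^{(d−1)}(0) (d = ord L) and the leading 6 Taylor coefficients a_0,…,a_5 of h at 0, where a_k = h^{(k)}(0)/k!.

f: a_k = 4, 4, 8, 12, 20, 32, …
g: a_k = 3, 9, 27, 81, 243, 729, …
Sym-product of L_f,L_g gives L₀ (≤ ord 1).
h₀' ⇒ L via d/dx closure of L₀.
L = (28 - 66·x - 48·x^2 + 96·x^3 + 108·x^4) + (-4 + 20·x - 15·x^2 - 40·x^3 + 30·x^4 + 27·x^5)·Dx  (order 1).
h: a_k = 48, 336, 1620, 6720, 25680, 93384, …
ICs: h(0) = 48.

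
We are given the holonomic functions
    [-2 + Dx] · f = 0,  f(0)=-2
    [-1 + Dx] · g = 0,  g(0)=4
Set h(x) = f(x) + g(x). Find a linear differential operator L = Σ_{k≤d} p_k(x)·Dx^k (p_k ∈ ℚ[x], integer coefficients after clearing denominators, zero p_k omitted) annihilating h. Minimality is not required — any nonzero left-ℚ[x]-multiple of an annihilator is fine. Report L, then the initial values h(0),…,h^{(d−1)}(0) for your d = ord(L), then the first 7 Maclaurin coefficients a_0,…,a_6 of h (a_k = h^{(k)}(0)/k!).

L = 2 - 3·Dx + Dx^2  (order 2).
h: a_k = 2, 0, -2, -2, -7/6, -1/2, -31/180, …
ICs: h(0) = 2, h′(0) = 0.

f: a_k = -2, -4, -4, -8/3, -4/3, -8/15, -8/45, …
g: a_k = 4, 4, 2, 2/3, 1/6, 1/30, 1/180, …
Weyl lclm of L_f,L_g ⇒ L₀ (ord ≤ 2).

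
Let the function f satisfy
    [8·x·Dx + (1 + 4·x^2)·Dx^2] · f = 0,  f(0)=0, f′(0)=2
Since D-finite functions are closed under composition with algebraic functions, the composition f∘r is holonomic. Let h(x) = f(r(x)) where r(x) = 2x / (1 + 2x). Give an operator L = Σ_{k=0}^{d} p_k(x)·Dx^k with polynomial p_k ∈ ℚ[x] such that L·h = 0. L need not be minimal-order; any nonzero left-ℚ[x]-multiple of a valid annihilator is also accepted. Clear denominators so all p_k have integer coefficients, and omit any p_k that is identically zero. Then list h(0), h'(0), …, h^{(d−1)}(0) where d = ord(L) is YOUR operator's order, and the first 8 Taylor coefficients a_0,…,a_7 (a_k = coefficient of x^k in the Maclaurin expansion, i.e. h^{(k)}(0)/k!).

L = (4 + 40·x)·Dx + (1 + 4·x + 20·x^2)·Dx^2  (order 2).
h: a_k = 0, 4, -8, -16/3, 96, -1216/5, -1408/3, 35584/7, …
ICs: h(0) = 0, h′(0) = 4.

f: a_k = 0, 2, 0, -8/3, 0, 32/5, 0, -128/7, …
h₀=f(r): pull back L_f along r ⇒ L₀.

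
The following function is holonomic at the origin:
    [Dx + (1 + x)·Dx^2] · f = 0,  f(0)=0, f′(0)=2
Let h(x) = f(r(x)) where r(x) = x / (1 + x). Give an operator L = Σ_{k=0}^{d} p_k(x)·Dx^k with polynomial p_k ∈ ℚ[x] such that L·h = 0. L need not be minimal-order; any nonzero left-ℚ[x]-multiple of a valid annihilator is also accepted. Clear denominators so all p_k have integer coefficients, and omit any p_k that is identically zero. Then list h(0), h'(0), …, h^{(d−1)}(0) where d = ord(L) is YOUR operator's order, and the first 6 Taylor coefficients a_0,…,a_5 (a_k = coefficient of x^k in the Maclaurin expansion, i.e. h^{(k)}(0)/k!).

f: a_k = 0, 2, -1, 2/3, -1/2, 2/5, …
h₀=f(r): pull back L_f along r ⇒ L₀.
L = (3 + 4·x)·Dx + (1 + 3·x + 2·x^2)·Dx^2  (order 2).
h: a_k = 0, 2, -3, 14/3, -15/2, 62/5, …
ICs: h(0) = 0, h′(0) = 2.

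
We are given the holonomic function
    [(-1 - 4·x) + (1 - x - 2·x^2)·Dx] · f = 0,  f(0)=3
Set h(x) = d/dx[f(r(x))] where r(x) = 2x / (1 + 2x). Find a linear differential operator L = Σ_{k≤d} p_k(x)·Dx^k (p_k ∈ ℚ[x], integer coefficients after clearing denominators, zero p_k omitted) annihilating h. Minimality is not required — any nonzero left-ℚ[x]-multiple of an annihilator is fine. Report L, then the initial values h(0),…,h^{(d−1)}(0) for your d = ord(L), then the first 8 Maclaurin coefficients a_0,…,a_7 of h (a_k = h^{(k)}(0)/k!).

f: a_k = 3, 3, 9, 15, 33, 63, 129, 255, …
h₀=f(r): pull back L_f along r ⇒ L₀.
h=h₀': d/dx-closure on L₀ ⇒ L.
L = (8 + 48·x + 288·x^2 + 320·x^3) + (-1 - 14·x - 36·x^2 + 56·x^3 + 160·x^4)·Dx  (order 1).
h: a_k = 6, 48, 0, 768, -1920, 13824, -53760, 270336, …
ICs: h(0) = 6.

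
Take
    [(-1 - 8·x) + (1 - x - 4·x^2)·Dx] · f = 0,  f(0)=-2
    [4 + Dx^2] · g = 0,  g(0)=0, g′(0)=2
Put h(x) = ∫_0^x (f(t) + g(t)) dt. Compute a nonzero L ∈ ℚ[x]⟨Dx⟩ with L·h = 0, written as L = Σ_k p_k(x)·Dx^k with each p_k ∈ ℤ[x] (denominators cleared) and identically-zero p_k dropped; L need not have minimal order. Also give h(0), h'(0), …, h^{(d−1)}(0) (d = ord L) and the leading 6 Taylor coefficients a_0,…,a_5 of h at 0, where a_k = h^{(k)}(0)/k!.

f: a_k = -2, -2, -10, -18, -58, -130, …
g: a_k = 0, 2, 0, -4/3, 0, 4/15, …
Sum ⇒ L₀ = lclm(L_f,L_g) in ℚ(x)⟨Dx⟩.
h=∫h₀ ⇒ L = L₀·Dx.
L = (116 + 1008·x + 968·x^2 + 2688·x^3 + 640·x^4 + 1024·x^5)·Dx + (-28 - 4·x + 8·x^2 + 200·x^3 + 480·x^4 + 384·x^5 + 512·x^6)·Dx^2 + (29 + 252·x + 242·x^2 + 672·x^3 + 160·x^4 + 256·x^5)·Dx^3 + (-7 - x + 2·x^2 + 50·x^3 + 120·x^4 + 96·x^5 + 128·x^6)·Dx^4  (order 4).
h: a_k = 0, -2, 0, -10/3, -29/6, -58/5, …
ICs: h(0) = 0, h′(0) = -2, h′′(0) = 0, h′′′(0) = -20.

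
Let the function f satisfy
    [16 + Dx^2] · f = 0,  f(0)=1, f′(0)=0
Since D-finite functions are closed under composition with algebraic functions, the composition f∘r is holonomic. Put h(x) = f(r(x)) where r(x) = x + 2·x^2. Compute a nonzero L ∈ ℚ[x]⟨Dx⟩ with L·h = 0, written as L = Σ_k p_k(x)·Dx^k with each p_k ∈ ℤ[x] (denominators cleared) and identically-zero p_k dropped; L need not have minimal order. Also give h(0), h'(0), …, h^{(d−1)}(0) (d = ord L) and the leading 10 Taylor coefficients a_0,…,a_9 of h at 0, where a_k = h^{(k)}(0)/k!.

f: a_k = 1, 0, -8, 0, 32/3, 0, -256/45, 0, 512/315, 0, …
h₀=f(r): pull back L_f along r ⇒ L₀.
L = (16 + 192·x + 768·x^2 + 1024·x^3) - 4·Dx + (1 + 4·x)·Dx^2  (order 2).
h: a_k = 1, 0, -8, -32, -64/3, 256/3, 11264/45, 4096/15, -53248/315, -278528/315, …
ICs: h(0) = 1, h′(0) = 0.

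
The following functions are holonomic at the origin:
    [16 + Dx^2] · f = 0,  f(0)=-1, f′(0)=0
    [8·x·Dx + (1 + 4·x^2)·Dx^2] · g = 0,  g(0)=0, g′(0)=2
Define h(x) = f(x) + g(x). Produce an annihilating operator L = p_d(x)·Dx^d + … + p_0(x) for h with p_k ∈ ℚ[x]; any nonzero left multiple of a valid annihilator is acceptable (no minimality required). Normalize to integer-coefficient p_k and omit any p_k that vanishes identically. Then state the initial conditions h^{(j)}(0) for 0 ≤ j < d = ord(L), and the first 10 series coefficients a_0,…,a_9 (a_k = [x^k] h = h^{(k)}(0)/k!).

L = (-512·x + 5120·x^3 + 4096·x^5)·Dx + (16 + 512·x^2 + 2304·x^4 + 2048·x^6)·Dx^2 + (-32·x + 320·x^3 + 256·x^5)·Dx^3 + (1 + 32·x^2 + 144·x^4 + 128·x^6)·Dx^4  (order 4).
h: a_k = -1, 2, 8, -8/3, -32/3, 32/5, 256/45, -128/7, -512/315, 512/9, …
ICs: h(0) = -1, h′(0) = 2, h′′(0) = 16, h′′′(0) = -16.

f: a_k = -1, 0, 8, 0, -32/3, 0, 256/45, 0, -512/315, 0, …
g: a_k = 0, 2, 0, -8/3, 0, 32/5, 0, -128/7, 0, 512/9, …
L₀ := lclm(L_f,L_g); ord L₀ ≤ 2+2.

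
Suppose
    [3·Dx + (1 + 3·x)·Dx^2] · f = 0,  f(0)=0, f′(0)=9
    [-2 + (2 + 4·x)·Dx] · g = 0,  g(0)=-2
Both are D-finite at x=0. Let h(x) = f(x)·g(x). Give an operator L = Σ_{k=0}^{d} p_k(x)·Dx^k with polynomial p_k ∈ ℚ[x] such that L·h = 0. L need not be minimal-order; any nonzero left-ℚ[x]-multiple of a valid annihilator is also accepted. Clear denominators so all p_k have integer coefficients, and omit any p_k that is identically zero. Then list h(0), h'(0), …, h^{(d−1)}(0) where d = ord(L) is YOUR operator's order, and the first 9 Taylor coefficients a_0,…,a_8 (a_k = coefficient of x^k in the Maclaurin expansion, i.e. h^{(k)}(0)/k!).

L = 3·x + (1 + 2·x)·Dx + (1 + 7·x + 16·x^2 + 12·x^3)·Dx^2  (order 2).
h: a_k = 0, -18, 9, -18, 45, -2367/20, 12681/40, -120123/140, 163809/70, …
ICs: h(0) = 0, h′(0) = -18.

f: a_k = 0, 9, -27/2, 27, -243/4, 729/5, -729/2, 6561/7, -19683/8, …
g: a_k = -2, -2, 1, -1, 5/4, -7/4, 21/8, -33/8, 429/64, …
h₀=f·g: eliminate ⇒ L₀, order ≤ 2·1.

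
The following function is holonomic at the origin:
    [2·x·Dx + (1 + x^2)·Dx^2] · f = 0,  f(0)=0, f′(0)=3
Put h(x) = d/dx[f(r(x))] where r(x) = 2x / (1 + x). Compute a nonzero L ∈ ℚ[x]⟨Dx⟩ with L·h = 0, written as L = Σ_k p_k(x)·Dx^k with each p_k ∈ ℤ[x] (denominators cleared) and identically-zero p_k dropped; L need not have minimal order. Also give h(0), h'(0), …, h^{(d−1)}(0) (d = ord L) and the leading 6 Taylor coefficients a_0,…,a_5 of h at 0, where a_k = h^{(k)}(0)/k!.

f: a_k = 0, 3, 0, -1, 0, 3/5, …
f∘r: x↦r, Dx↦Dx/r' in L_f ⇒ L₀.
Differentiate: ansatz ord ≤ ord L₀ ⇒ L.
L = (2 + 10·x) + (1 + 2·x + 5·x^2)·Dx  (order 1).
h: a_k = 6, -12, -6, 72, -114, -132, …
ICs: h(0) = 6.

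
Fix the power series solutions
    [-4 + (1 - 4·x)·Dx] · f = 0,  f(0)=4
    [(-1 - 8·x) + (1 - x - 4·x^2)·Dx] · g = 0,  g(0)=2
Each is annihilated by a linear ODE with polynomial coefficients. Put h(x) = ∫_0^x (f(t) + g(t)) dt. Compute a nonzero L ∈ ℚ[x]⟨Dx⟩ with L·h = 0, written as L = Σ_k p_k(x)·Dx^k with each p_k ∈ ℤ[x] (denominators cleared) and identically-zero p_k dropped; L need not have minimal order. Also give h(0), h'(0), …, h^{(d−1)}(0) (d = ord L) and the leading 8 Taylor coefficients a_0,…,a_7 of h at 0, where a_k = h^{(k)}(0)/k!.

L = (8 - 288·x + 384·x^2 - 512·x^3)·Dx + (22 - 8·x - 288·x^2 + 640·x^3 - 1024·x^4)·Dx^2 + (-3 + 23·x - 56·x^2 + 32·x^3 + 128·x^4 - 256·x^5)·Dx^3  (order 3).
h: a_k = 0, 6, 9, 74/3, 137/2, 1082/5, 2113/3, 16746/7, …
ICs: h(0) = 0, h′(0) = 6, h′′(0) = 18.

f: a_k = 4, 16, 64, 256, 1024, 4096, 16384, 65536, …
g: a_k = 2, 2, 10, 18, 58, 130, 362, 882, …
h₀=f+g: left-lcm gives L₀, ord ≤ 2.
h=∫₀ˣh₀: take L = L₀·Dx.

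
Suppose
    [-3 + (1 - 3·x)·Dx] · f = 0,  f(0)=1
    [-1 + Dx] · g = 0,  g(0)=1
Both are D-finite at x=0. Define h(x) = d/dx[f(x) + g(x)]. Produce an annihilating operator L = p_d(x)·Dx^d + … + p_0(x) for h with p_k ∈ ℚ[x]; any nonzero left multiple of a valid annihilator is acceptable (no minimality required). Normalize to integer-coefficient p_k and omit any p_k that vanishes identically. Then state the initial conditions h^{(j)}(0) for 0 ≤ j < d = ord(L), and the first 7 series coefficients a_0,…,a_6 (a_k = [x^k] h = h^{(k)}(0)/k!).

L = (48 + 18·x) + (-53 - 6·x + 9·x^2)·Dx + (5 - 12·x - 9·x^2)·Dx^2  (order 2).
h: a_k = 4, 19, 163/2, 1945/6, 29161/24, 524881/120, 11022481/720, …
ICs: h(0) = 4, h′(0) = 19.

f: a_k = 1, 3, 9, 27, 81, 243, 729, …
g: a_k = 1, 1, 1/2, 1/6, 1/24, 1/120, 1/720, …
Sum ⇒ L₀ = lclm(L_f,L_g) in ℚ(x)⟨Dx⟩.
Derive L from L₀ (diff closure).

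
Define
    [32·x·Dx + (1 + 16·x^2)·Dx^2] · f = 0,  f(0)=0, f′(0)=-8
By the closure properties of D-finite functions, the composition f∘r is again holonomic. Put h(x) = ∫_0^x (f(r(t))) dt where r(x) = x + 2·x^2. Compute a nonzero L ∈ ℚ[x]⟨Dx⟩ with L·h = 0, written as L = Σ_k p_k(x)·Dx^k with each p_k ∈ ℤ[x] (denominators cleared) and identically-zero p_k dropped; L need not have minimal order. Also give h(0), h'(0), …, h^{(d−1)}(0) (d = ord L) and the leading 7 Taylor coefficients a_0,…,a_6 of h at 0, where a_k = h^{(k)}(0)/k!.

L = (-4 + 32·x + 256·x^2 + 768·x^3 + 768·x^4)·Dx^2 + (1 + 4·x + 16·x^2 + 128·x^3 + 320·x^4 + 256·x^5)·Dx^3  (order 3).
h: a_k = 0, 0, -4, -16/3, 32/3, 256/5, 256/15, …
ICs: h(0) = 0, h′(0) = 0, h′′(0) = -8.

f: a_k = 0, -8, 0, 128/3, 0, -2048/5, 0, …
f∘r: x↦r, Dx↦Dx/r' in L_f ⇒ L₀.
∫: right-multiply L₀ by Dx.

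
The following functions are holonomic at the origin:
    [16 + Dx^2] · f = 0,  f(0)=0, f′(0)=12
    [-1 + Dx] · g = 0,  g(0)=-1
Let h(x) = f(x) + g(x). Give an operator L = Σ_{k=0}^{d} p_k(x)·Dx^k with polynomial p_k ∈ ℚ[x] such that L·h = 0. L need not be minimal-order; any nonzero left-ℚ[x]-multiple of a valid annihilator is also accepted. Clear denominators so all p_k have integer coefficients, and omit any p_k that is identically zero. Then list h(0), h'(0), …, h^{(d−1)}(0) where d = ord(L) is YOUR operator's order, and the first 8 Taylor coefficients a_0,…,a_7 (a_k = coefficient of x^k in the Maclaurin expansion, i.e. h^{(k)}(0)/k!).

L = -16 + 16·Dx - Dx^2 + Dx^3  (order 3).
h: a_k = -1, 11, -1/2, -193/6, -1/24, 3071/120, -1/720, -49153/5040, …
ICs: h(0) = -1, h′(0) = 11, h′′(0) = -1.

f: a_k = 0, 12, 0, -32, 0, 128/5, 0, -1024/105, …
g: a_k = -1, -1, -1/2, -1/6, -1/24, -1/120, -1/720, -1/5040, …
h₀=f+g: left-lcm gives L₀, ord ≤ 3.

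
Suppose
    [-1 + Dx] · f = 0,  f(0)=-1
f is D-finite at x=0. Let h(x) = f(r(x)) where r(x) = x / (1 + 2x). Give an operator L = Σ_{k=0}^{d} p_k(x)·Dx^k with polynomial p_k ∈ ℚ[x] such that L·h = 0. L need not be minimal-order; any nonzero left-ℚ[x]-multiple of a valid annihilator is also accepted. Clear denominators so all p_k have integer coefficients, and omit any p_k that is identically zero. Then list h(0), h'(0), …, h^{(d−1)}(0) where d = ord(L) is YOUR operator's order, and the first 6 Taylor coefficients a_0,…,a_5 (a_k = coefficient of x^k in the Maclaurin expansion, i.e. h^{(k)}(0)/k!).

f: a_k = -1, -1, -1/2, -1/6, -1/24, -1/120, …
f∘r: x↦r, Dx↦Dx/r' in L_f ⇒ L₀.
L = -1 + (1 + 4·x + 4·x^2)·Dx  (order 1).
h: a_k = -1, -1, 3/2, -13/6, 71/24, -147/40, …
ICs: h(0) = -1.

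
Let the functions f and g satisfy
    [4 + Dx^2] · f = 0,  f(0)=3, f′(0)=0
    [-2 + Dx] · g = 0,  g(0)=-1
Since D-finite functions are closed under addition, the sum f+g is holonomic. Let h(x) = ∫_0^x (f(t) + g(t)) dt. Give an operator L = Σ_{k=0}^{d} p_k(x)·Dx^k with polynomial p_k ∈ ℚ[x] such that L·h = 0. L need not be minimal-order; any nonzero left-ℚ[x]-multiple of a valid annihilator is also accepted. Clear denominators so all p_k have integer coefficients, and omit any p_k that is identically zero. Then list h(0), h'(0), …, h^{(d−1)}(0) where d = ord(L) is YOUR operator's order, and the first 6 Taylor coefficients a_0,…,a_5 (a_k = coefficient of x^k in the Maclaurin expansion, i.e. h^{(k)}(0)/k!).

f: a_k = 3, 0, -6, 0, 2, 0, …
g: a_k = -1, -2, -2, -4/3, -2/3, -4/15, …
h₀=f+g: left-lcm gives L₀, ord ≤ 3.
h=∫h₀ ⇒ L = L₀·Dx.
L = -8·Dx + 4·Dx^2 - 2·Dx^3 + Dx^4  (order 4).
h: a_k = 0, 2, -1, -8/3, -1/3, 4/15, …
ICs: h(0) = 0, h′(0) = 2, h′′(0) = -2, h′′′(0) = -16.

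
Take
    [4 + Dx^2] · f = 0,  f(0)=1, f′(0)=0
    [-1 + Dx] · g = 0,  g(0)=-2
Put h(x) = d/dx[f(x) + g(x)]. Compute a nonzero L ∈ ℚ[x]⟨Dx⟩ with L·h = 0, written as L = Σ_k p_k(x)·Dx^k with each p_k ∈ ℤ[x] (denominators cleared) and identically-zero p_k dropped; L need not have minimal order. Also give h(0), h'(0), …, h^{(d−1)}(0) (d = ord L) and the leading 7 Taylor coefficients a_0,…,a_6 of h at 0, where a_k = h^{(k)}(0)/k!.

f: a_k = 1, 0, -2, 0, 2/3, 0, -4/45, …
g: a_k = -2, -2, -1, -1/3, -1/12, -1/60, -1/360, …
h₀=f+g: left-lcm gives L₀, ord ≤ 3.
h₀' ⇒ L via d/dx closure of L₀.
L = 4 - 4·Dx + Dx^2 - Dx^3  (order 3).
h: a_k = -2, -6, -1, 7/3, -1/12, -11/20, -1/360, …
ICs: h(0) = -2, h′(0) = -6, h′′(0) = -2.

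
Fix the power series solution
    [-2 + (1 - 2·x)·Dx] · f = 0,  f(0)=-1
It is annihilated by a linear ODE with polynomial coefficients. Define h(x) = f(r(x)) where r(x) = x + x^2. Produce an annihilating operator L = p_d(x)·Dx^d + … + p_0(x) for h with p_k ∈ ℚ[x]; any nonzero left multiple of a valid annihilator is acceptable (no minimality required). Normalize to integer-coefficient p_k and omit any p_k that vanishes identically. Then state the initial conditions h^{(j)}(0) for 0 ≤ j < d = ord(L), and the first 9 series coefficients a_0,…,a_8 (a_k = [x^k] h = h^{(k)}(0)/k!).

f: a_k = -1, -2, -4, -8, -16, -32, -64, -128, -256, …
h₀=f(r): pull back L_f along r ⇒ L₀.
L = (2 + 4·x) + (-1 + 2·x + 2·x^2)·Dx  (order 1).
h: a_k = -1, -2, -6, -16, -44, -120, -328, -896, -2448, …
ICs: h(0) = -1.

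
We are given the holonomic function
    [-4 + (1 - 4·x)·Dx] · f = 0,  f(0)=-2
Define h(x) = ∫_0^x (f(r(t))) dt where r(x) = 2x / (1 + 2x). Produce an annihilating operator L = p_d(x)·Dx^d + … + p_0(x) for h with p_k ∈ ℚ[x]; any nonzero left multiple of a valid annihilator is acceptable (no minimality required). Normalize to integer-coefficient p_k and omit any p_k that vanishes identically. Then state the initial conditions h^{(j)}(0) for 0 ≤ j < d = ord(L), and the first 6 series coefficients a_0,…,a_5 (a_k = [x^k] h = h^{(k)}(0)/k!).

f: a_k = -2, -8, -32, -128, -512, -2048, …
f∘r: x↦r, Dx↦Dx/r' in L_f ⇒ L₀.
Integrate: L := L₀·Dx.
L = 8·Dx + (-1 + 4·x + 12·x^2)·Dx^2  (order 2).
h: a_k = 0, -2, -8, -32, -144, -3456/5, …
ICs: h(0) = 0, h′(0) = -2.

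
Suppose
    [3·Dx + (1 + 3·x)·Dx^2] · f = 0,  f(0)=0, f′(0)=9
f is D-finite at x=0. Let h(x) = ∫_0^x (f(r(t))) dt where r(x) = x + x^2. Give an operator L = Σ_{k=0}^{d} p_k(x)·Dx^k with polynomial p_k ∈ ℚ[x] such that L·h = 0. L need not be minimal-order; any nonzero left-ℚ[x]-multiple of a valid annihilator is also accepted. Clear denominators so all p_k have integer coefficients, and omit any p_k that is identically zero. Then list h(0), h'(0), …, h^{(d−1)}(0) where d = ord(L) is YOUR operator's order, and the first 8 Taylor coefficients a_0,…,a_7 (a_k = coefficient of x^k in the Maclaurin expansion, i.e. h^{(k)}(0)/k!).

L = (1 + 6·x + 6·x^2)·Dx^2 + (1 + 5·x + 9·x^2 + 6·x^3)·Dx^3  (order 3).
h: a_k = 0, 0, 9/2, -3/2, 0, 27/20, -27/10, 27/7, …
ICs: h(0) = 0, h′(0) = 0, h′′(0) = 9.

f: a_k = 0, 9, -27/2, 27, -243/4, 729/5, -729/2, 6561/7, …
Change of var in L_f (x↦r) gives L₀.
h=∫h₀ ⇒ L = L₀·Dx.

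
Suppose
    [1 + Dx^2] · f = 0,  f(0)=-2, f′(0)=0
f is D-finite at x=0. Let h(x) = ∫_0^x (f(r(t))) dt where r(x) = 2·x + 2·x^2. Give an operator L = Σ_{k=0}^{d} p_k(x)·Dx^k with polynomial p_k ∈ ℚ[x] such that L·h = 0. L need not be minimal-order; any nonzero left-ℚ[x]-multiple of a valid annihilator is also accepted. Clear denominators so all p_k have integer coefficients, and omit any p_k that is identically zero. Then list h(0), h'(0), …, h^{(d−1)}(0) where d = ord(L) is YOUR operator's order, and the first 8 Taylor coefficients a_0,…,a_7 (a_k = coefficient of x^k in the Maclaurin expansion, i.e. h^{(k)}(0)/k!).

f: a_k = -2, 0, 1, 0, -1/12, 0, 1/360, 0, …
h₀=f(r): pull back L_f along r ⇒ L₀.
∫: right-multiply L₀ by Dx.
L = (4 + 24·x + 48·x^2 + 32·x^3)·Dx - 2·Dx^2 + (1 + 2·x)·Dx^3  (order 3).
h: a_k = 0, -2, 0, 4/3, 2, 8/15, -8/9, -352/315, …
ICs: h(0) = 0, h′(0) = -2, h′′(0) = 0.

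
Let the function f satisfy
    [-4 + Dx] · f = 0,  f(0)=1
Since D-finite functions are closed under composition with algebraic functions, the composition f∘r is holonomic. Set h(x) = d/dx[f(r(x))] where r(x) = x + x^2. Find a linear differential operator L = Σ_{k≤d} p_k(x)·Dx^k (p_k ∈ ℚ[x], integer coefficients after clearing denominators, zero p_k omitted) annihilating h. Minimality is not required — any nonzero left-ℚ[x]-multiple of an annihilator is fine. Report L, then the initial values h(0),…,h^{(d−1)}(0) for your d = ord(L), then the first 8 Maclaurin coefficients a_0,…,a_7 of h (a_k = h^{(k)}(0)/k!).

f: a_k = 1, 4, 8, 32/3, 32/3, 128/15, 256/45, 1024/315, …
Substitute x→r, Dx→(1/r')Dx; clear ⇒ L₀.
h=h₀': d/dx-closure on L₀ ⇒ L.
L = (6 + 16·x + 16·x^2) + (-1 - 2·x)·Dx  (order 1).
h: a_k = 4, 24, 80, 608/3, 416, 11072/15, 52096/45, 11520/7, …
ICs: h(0) = 4.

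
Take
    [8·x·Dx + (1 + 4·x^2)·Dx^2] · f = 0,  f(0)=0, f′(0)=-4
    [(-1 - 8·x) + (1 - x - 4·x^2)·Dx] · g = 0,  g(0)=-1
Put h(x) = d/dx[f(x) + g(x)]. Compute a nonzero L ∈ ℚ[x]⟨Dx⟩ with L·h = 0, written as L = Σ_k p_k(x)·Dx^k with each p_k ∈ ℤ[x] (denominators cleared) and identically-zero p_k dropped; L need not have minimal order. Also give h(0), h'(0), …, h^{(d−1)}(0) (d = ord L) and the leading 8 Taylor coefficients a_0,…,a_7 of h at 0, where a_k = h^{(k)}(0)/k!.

L = (40 - 160·x - 2272·x^2 - 4608·x^3 - 16896·x^4 - 6144·x^6) + (-31 - 264·x - 364·x^2 - 2208·x^3 - 4160·x^4 - 12800·x^5 - 768·x^6 - 6144·x^7)·Dx + (5 + 11·x + 80·x^2 - 116·x^3 - 80·x^4 - 704·x^5 - 1536·x^6 - 256·x^7 - 1024·x^8)·Dx^2  (order 2).
h: a_k = -5, -10, -11, -116, -389, -1086, -2831, -9320, …
ICs: h(0) = -5, h′(0) = -10.

f: a_k = 0, -4, 0, 16/3, 0, -64/5, 0, 256/7, …
g: a_k = -1, -1, -5, -9, -29, -65, -181, -441, …
f+g: L₀ = lclm(L_f,L_g), ord ≤ 2+1.
h₀' ⇒ L via d/dx closure of L₀.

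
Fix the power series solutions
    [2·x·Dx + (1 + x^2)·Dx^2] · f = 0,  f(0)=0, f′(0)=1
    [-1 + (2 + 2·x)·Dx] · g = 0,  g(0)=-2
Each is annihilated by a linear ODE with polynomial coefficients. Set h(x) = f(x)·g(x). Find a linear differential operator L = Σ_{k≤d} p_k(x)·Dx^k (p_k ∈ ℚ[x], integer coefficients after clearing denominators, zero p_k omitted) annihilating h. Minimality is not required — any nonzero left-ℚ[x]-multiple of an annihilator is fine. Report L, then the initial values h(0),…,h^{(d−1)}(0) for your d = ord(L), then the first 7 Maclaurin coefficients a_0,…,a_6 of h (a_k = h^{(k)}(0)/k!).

f: a_k = 0, 1, 0, -1/3, 0, 1/5, 0, …
g: a_k = -2, -1, 1/4, -1/8, 5/64, -7/128, 21/512, …
h₀=f·g: eliminate ⇒ L₀, order ≤ 2·1.
L = (3 - 4·x - x^2) + (-4 + 4·x + 12·x^2 + 4·x^3)·Dx + (4 + 8·x + 8·x^2 + 8·x^3 + 4·x^4)·Dx^2  (order 2).
h: a_k = 0, -2, -1, 11/12, 5/24, -389/960, -409/1920, …
ICs: h(0) = 0, h′(0) = -2.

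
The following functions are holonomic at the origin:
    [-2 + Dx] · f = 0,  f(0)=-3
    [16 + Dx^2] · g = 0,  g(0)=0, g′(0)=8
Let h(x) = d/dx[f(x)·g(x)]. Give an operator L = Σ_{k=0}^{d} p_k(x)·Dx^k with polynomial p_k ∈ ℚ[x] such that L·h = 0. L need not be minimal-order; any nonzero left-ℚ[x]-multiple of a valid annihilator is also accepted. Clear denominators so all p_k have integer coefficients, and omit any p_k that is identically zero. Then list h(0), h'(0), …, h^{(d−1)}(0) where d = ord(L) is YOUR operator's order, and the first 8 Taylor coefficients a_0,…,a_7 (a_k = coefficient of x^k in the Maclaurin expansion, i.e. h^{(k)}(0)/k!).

f: a_k = -3, -6, -6, -4, -2, -4/5, -4/15, -8/105, …
g: a_k = 0, 8, 0, -64/3, 0, 256/15, 0, -2048/315, …
h₀=f·g: eliminate ⇒ L₀, order ≤ 1·2.
h=h₀': d/dx-closure on L₀ ⇒ L.
L = 20 - 4·Dx + Dx^2  (order 2).
h: a_k = -24, -96, 48, 384, 304, -704/5, -4448/15, -512/5, …
ICs: h(0) = -24, h′(0) = -96.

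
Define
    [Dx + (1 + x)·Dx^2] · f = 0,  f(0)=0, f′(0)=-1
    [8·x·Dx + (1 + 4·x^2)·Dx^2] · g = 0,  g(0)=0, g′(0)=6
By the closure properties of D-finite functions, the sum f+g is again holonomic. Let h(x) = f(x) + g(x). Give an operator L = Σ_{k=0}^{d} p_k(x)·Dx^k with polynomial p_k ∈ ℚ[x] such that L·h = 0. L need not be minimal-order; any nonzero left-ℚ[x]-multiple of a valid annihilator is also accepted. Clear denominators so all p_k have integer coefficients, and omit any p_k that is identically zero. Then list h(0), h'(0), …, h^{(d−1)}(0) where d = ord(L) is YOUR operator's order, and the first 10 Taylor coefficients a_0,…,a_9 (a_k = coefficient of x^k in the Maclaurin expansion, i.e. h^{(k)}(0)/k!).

f: a_k = 0, -1, 1/2, -1/3, 1/4, -1/5, 1/6, -1/7, 1/8, -1/9, …
g: a_k = 0, 6, 0, -8, 0, 96/5, 0, -384/7, 0, 512/3, …
h₀=f+g: left-lcm gives L₀, ord ≤ 4.
L = (-8 - 24·x + 96·x^2 + 32·x^3)·Dx + (-10 - 16·x + 72·x^2 + 192·x^3 + 64·x^4)·Dx^2 + (-1 + 7·x + 8·x^2 + 32·x^3 + 48·x^4 + 16·x^5)·Dx^3  (order 3).
h: a_k = 0, 5, 1/2, -25/3, 1/4, 19, 1/6, -55, 1/8, 1535/9, …
ICs: h(0) = 0, h′(0) = 5, h′′(0) = 1.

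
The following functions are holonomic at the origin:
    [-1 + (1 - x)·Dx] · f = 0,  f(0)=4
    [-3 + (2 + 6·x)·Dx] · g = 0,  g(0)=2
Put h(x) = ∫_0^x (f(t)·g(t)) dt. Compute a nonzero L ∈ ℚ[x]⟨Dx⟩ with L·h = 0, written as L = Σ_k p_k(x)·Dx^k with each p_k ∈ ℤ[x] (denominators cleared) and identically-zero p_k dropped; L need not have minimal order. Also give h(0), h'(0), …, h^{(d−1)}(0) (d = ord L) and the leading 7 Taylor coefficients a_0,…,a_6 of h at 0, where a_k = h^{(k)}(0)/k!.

f: a_k = 4, 4, 4, 4, 4, 4, 4, …
g: a_k = 2, 3, -9/4, 27/8, -405/64, 1701/128, -15309/512, …
h₀=f·g: eliminate ⇒ L₀, order ≤ 1·1.
∫: right-multiply L₀ by Dx.
L = (5 + 3·x)·Dx + (-2 - 4·x + 6·x^2)·Dx^2  (order 2).
h: a_k = 0, 8, 10, 11/3, 49/8, -13/80, 1675/192, …
ICs: h(0) = 0, h′(0) = 8.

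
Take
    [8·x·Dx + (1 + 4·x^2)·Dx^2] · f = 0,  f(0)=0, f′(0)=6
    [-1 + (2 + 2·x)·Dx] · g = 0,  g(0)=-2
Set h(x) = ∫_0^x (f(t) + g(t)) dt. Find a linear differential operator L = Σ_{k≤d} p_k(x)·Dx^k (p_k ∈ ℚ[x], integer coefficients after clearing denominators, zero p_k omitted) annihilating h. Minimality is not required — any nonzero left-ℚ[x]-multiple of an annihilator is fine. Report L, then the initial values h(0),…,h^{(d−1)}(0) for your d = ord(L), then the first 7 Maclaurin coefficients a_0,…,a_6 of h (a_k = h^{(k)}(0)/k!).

L = (-16 - 40·x + 192·x^2 + 96·x^3)·Dx^2 + (-35 - 64·x + 328·x^2 + 768·x^3 + 336·x^4)·Dx^3 + (-2 + 30·x + 48·x^2 + 144·x^3 + 224·x^4 + 96·x^5)·Dx^4  (order 4).
h: a_k = 0, -2, 5/2, 1/12, -65/32, 1/64, 12253/3840, …
ICs: h(0) = 0, h′(0) = -2, h′′(0) = 5, h′′′(0) = 1/2.

f: a_k = 0, 6, 0, -8, 0, 96/5, 0, …
g: a_k = -2, -1, 1/4, -1/8, 5/64, -7/128, 21/512, …
Sum ⇒ L₀ = lclm(L_f,L_g) in ℚ(x)⟨Dx⟩.
h=∫₀ˣh₀: take L = L₀·Dx.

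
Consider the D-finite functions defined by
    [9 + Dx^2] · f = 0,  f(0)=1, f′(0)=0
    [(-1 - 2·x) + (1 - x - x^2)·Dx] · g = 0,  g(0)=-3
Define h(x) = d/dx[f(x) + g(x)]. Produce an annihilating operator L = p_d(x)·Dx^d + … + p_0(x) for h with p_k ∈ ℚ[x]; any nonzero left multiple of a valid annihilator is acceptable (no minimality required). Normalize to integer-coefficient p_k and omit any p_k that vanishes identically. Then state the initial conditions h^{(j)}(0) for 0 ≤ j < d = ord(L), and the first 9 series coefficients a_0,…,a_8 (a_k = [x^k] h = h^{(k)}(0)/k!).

L = (468 + 1026·x + 1170·x^2 + 450·x^3 + 630·x^4 + 486·x^5 + 162·x^6) + (-81 - 63·x + 252·x^2 + 45·x^3 - 90·x^4 + 153·x^5 + 189·x^6 + 54·x^7)·Dx + (52 + 114·x + 130·x^2 + 50·x^3 + 70·x^4 + 54·x^5 + 18·x^6)·Dx^2 + (-9 - 7·x + 28·x^2 + 5·x^3 - 10·x^4 + 17·x^5 + 21·x^6 + 6·x^7)·Dx^3  (order 3).
h: a_k = -3, -21, -27, -93/2, -120, -9603/40, -441, -456231/560, -1485, …
ICs: h(0) = -3, h′(0) = -21, h′′(0) = -54.

f: a_k = 1, 0, -9/2, 0, 27/8, 0, -81/80, 0, 729/4480, …
g: a_k = -3, -3, -6, -9, -15, -24, -39, -63, -102, …
L₀ := lclm(L_f,L_g); ord L₀ ≤ 2+1.
Derive L from L₀ (diff closure).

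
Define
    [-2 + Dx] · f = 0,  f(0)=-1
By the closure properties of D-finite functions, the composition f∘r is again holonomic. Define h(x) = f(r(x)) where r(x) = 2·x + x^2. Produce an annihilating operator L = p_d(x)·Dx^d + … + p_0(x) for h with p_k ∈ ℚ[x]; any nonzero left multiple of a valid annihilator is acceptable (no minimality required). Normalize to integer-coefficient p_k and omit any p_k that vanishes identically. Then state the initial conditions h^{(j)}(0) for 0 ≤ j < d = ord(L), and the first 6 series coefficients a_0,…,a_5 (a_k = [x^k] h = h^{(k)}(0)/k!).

f: a_k = -1, -2, -2, -4/3, -2/3, -4/15, …
h₀=f(r): pull back L_f along r ⇒ L₀.
L = (-4 - 4·x) + Dx  (order 1).
h: a_k = -1, -4, -10, -56/3, -86/3, -568/15, …
ICs: h(0) = -1.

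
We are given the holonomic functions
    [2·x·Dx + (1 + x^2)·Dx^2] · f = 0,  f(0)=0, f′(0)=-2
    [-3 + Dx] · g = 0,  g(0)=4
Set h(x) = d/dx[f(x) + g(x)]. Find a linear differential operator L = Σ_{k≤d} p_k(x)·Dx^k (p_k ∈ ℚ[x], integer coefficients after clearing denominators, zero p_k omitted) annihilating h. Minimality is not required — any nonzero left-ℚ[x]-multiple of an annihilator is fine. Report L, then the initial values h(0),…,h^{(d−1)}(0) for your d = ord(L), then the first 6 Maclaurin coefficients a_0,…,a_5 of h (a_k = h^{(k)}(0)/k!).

f: a_k = 0, -2, 0, 2/3, 0, -2/5, …
g: a_k = 4, 12, 18, 18, 27/2, 81/10, …
L₀ := lclm(L_f,L_g); ord L₀ ≤ 2+1.
h₀' ⇒ L via d/dx closure of L₀.
L = (6 - 18·x - 18·x^2 - 18·x^3) + (-11 - 12·x^2 - 9·x^4)·Dx + (3 + 2·x + 6·x^2 + 2·x^3 + 3·x^4)·Dx^2  (order 2).
h: a_k = 10, 36, 56, 54, 77/2, 243/10, …
ICs: h(0) = 10, h′(0) = 36.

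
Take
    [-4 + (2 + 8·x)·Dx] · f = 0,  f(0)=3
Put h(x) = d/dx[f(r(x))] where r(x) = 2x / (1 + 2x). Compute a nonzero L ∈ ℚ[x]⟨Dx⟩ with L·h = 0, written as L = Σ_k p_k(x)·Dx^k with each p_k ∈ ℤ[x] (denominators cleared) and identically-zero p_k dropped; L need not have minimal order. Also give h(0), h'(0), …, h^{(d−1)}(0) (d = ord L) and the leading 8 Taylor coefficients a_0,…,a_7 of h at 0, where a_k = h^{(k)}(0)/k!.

L = (-8 - 40·x) + (-1 - 12·x - 20·x^2)·Dx  (order 1).
h: a_k = 12, -96, 720, -5760, 48960, -433152, 3929856, -36249600, …
ICs: h(0) = 12.

f: a_k = 3, 6, -6, 12, -30, 84, -252, 792, …
Substitute x→r, Dx→(1/r')Dx; clear ⇒ L₀.
Derive L from L₀ (diff closure).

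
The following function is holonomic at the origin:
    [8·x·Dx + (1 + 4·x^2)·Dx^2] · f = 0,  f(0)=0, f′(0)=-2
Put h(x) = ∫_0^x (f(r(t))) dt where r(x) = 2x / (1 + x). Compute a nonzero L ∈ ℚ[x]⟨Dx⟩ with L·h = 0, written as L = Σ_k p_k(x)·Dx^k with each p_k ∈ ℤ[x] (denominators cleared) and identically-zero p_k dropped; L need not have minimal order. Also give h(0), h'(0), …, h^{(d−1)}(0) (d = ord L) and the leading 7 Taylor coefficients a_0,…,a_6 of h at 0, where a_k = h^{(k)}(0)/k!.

f: a_k = 0, -2, 0, 8/3, 0, -32/5, 0, …
Change of var in L_f (x↦r) gives L₀.
h=∫₀ˣh₀: take L = L₀·Dx.
L = (2 + 34·x)·Dx^2 + (1 + 2·x + 17·x^2)·Dx^3  (order 3).
h: a_k = 0, 0, -2, 4/3, 13/3, -12, -202/15, …
ICs: h(0) = 0, h′(0) = 0, h′′(0) = -4.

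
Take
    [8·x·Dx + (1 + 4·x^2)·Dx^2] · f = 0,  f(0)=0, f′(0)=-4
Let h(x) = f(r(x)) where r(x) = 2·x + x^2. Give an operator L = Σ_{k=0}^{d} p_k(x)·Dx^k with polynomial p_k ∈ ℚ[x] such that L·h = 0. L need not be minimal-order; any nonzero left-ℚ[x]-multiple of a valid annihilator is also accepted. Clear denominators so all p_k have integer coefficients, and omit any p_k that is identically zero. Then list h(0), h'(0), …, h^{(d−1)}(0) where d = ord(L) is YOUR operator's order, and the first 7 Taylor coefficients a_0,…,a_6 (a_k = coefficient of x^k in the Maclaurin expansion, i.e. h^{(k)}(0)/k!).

L = (-1 + 32·x + 64·x^2 + 48·x^3 + 12·x^4)·Dx + (1 + x + 16·x^2 + 32·x^3 + 20·x^4 + 4·x^5)·Dx^2  (order 2).
h: a_k = 0, -8, -4, 128/3, 64, -1888/5, -3056/3, …
ICs: h(0) = 0, h′(0) = -8.

f: a_k = 0, -4, 0, 16/3, 0, -64/5, 0, …
h₀=f(r): pull back L_f along r ⇒ L₀.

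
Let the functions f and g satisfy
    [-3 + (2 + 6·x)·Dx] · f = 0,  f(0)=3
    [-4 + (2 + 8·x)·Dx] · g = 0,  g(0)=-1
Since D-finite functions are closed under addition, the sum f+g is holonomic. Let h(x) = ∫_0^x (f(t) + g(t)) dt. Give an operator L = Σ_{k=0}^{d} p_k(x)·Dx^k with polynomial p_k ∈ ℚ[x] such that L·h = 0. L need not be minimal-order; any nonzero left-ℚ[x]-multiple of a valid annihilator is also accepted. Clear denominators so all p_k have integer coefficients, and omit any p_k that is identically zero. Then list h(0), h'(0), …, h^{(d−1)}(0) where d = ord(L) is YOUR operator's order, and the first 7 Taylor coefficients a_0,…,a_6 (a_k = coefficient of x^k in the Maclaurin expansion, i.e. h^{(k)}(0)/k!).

L = -6·Dx + (7 + 24·x)·Dx^2 + (2 + 14·x + 24·x^2)·Dx^3  (order 3).
h: a_k = 0, 2, 5/4, -11/24, 17/64, 13/128, -2065/1536, …
ICs: h(0) = 0, h′(0) = 2, h′′(0) = 5/2.

f: a_k = 3, 9/2, -27/8, 81/16, -1215/128, 5103/256, -45927/1024, …
g: a_k = -1, -2, 2, -4, 10, -28, 84, …
Weyl lclm of L_f,L_g ⇒ L₀ (ord ≤ 2).
h=∫h₀ ⇒ L = L₀·Dx.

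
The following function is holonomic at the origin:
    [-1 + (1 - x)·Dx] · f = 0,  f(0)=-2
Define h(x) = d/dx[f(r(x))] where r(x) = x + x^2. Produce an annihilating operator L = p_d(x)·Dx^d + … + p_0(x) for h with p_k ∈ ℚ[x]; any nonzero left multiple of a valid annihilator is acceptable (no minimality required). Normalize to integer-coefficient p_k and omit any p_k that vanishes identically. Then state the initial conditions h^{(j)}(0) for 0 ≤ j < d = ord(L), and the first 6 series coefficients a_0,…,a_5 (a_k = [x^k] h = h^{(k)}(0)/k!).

L = (4 + 6·x + 6·x^2) + (-1 - x + 3·x^2 + 2·x^3)·Dx  (order 1).
h: a_k = -2, -8, -18, -40, -80, -156, …
ICs: h(0) = -2.

f: a_k = -2, -2, -2, -2, -2, -2, …
f∘r: x↦r, Dx↦Dx/r' in L_f ⇒ L₀.
h₀' ⇒ L via d/dx closure of L₀.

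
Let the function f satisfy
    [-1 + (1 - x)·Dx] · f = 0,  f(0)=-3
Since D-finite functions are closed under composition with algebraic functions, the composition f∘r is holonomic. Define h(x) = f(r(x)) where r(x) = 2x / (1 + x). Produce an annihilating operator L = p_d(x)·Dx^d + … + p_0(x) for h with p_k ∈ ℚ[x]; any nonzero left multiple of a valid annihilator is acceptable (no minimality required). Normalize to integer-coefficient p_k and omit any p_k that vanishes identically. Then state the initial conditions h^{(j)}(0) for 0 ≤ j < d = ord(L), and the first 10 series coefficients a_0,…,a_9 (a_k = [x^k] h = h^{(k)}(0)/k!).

L = 2 + (-1 + x^2)·Dx  (order 1).
h: a_k = -3, -6, -6, -6, -6, -6, -6, -6, -6, -6, …
ICs: h(0) = -3.

f: a_k = -3, -3, -3, -3, -3, -3, -3, -3, -3, -3, …
f∘r: x↦r, Dx↦Dx/r' in L_f ⇒ L₀.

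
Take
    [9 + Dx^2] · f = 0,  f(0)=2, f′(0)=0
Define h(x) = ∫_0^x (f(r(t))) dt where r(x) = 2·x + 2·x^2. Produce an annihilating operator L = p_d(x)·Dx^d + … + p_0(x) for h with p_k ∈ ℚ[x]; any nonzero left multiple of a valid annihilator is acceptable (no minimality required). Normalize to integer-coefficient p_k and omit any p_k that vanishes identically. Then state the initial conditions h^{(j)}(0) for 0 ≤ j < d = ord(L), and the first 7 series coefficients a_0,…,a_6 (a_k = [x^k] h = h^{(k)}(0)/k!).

L = (36 + 216·x + 432·x^2 + 288·x^3)·Dx - 2·Dx^2 + (1 + 2·x)·Dx^3  (order 3).
h: a_k = 0, 2, 0, -12, -18, 72/5, 72, …
ICs: h(0) = 0, h′(0) = 2, h′′(0) = 0.

f: a_k = 2, 0, -9, 0, 27/4, 0, -81/40, …
Substitute x→r, Dx→(1/r')Dx; clear ⇒ L₀.
Integrate: L := L₀·Dx.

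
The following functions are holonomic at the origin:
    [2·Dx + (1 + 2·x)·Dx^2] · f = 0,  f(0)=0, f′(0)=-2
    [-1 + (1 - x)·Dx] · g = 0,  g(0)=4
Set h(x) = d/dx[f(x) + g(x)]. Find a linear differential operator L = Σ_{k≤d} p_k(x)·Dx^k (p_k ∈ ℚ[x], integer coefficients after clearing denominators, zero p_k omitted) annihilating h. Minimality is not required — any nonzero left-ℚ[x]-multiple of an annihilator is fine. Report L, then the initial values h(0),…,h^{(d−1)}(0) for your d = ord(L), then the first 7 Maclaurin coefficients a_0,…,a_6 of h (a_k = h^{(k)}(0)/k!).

L = (-14 - 4·x) + (1 - 20·x - 8·x^2)·Dx + (2 + 3·x - 3·x^2 - 2·x^3)·Dx^2  (order 2).
h: a_k = 2, 12, 4, 32, -12, 88, -100, …
ICs: h(0) = 2, h′(0) = 12.

f: a_k = 0, -2, 2, -8/3, 4, -32/5, 32/3, …
g: a_k = 4, 4, 4, 4, 4, 4, 4, …
L₀ := lclm(L_f,L_g); ord L₀ ≤ 2+1.
Derive L from L₀ (diff closure).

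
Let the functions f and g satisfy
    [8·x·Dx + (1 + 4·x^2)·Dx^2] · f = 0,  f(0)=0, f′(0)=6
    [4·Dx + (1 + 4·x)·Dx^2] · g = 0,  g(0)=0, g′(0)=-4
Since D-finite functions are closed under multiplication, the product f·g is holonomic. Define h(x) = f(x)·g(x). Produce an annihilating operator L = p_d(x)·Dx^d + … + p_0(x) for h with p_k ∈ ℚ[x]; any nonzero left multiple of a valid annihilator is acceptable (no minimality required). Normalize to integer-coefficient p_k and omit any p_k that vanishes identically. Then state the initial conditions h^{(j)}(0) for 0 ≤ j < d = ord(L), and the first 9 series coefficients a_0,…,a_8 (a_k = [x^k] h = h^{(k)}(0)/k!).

L = (96 + 640·x + 1408·x^2 + 7680·x^3 + 15360·x^4 + 26624·x^5 + 8192·x^7)·Dx + (24 + 320·x + 2656·x^2 + 9728·x^3 + 28160·x^4 + 47616·x^5 + 71680·x^6 + 6144·x^7 + 28672·x^8)·Dx^2 + (12 + 104·x + 672·x^2 + 2976·x^3 + 8256·x^4 + 18048·x^5 + 24576·x^6 + 35328·x^7 + 6144·x^8 + 16384·x^9)·Dx^3 + (1 + 12·x + 68·x^2 + 256·x^3 + 696·x^4 + 1536·x^5 + 2688·x^6 + 3072·x^7 + 4224·x^8 + 1024·x^9 + 2048·x^10)·Dx^4  (order 4).
h: a_k = 0, 0, -24, 48, -96, 320, -17024/15, 18688/5, -62976/5, …
ICs: h(0) = 0, h′(0) = 0, h′′(0) = -48, h′′′(0) = 288.

f: a_k = 0, 6, 0, -8, 0, 96/5, 0, -384/7, 0, …
g: a_k = 0, -4, 8, -64/3, 64, -1024/5, 2048/3, -16384/7, 8192, …
L₀ := L_f ⊗_s L_g (sym. prod.), ord ≤ 4.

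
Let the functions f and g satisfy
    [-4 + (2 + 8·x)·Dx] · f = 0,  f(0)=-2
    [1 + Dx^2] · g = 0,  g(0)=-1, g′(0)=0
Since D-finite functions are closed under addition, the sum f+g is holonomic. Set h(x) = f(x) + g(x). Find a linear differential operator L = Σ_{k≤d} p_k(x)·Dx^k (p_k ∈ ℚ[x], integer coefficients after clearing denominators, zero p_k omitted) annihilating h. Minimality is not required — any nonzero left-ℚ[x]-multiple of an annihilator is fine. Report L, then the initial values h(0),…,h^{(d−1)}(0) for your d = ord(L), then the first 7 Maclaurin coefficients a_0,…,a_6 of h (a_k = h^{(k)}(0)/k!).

f: a_k = -2, -4, 4, -8, 20, -56, 168, …
g: a_k = -1, 0, 1/2, 0, -1/24, 0, 1/720, …
f+g: L₀ = lclm(L_f,L_g), ord ≤ 1+2.
L = (-26 - 16·x - 32·x^2) + (-3 - 4·x + 48·x^2 + 64·x^3)·Dx + (-26 - 16·x - 32·x^2)·Dx^2 + (-3 - 4·x + 48·x^2 + 64·x^3)·Dx^3  (order 3).
h: a_k = -3, -4, 9/2, -8, 479/24, -56, 120961/720, …
ICs: h(0) = -3, h′(0) = -4, h′′(0) = 9.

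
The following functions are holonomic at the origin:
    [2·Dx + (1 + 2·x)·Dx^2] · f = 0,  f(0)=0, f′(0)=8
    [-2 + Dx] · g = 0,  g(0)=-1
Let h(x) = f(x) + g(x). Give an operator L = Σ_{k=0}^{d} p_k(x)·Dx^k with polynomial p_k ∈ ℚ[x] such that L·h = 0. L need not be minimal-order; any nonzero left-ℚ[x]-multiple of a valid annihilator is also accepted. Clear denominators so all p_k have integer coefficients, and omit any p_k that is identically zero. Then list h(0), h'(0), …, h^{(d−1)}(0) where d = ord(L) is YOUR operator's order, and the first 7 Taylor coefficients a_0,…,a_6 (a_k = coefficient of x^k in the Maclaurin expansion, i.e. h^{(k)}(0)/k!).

L = (-6 - 4·x)·Dx + (1 - 4·x - 4·x^2)·Dx^2 + (1 + 3·x + 2·x^2)·Dx^3  (order 3).
h: a_k = -1, 6, -10, 28/3, -50/3, 76/3, -1924/45, …
ICs: h(0) = -1, h′(0) = 6, h′′(0) = -20.

f: a_k = 0, 8, -8, 32/3, -16, 128/5, -128/3, …
g: a_k = -1, -2, -2, -4/3, -2/3, -4/15, -4/45, …
Weyl lclm of L_f,L_g ⇒ L₀ (ord ≤ 3).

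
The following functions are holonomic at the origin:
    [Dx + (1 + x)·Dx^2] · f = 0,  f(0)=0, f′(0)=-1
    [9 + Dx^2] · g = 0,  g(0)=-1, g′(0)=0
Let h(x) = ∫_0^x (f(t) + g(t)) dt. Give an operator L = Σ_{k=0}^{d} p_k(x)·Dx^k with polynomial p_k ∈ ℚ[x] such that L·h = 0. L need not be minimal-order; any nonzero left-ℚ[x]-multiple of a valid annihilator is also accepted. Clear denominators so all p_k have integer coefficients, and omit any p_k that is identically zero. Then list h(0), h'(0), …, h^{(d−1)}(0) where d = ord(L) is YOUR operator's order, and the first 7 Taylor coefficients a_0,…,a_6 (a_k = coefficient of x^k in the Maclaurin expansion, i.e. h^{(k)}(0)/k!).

f: a_k = 0, -1, 1/2, -1/3, 1/4, -1/5, 1/6, …
g: a_k = -1, 0, 9/2, 0, -27/8, 0, 81/80, …
L₀ := lclm(L_f,L_g); ord L₀ ≤ 2+2.
h=∫h₀ ⇒ L = L₀·Dx.
L = (135 + 162·x + 81·x^2)·Dx^2 + (99 + 261·x + 243·x^2 + 81·x^3)·Dx^3 + (15 + 18·x + 9·x^2)·Dx^4 + (11 + 29·x + 27·x^2 + 9·x^3)·Dx^5  (order 5).
h: a_k = 0, -1, -1/2, 5/3, -1/12, -5/8, -1/30, …
ICs: h(0) = 0, h′(0) = -1, h′′(0) = -1, h′′′(0) = 10, h′′′′(0) = -2.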